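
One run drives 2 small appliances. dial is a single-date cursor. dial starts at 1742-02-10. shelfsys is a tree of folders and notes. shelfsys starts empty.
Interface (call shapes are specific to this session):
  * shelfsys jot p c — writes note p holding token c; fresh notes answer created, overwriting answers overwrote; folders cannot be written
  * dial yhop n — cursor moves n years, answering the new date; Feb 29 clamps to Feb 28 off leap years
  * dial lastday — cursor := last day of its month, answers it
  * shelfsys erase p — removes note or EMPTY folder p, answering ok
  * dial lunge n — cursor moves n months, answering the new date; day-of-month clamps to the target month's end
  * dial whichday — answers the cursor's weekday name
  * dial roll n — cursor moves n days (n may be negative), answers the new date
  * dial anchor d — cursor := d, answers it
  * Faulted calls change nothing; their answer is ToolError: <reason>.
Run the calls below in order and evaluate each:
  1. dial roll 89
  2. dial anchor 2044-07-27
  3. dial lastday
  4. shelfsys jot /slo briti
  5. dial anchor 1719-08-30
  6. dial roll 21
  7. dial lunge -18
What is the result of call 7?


$ dial roll n→89
= 1742-05-10
$ dial anchor d→2044-07-27
= 2044-07-27
$ dial lastday
= 2044-07-31
$ shelfsys jot p→/slo c→briti
= created
$ dial anchor d→1719-08-30
= 1719-08-30
$ dial roll n→21
= 1719-09-20
$ dial lunge n→-18
= 1718-03-20

Answer: 1718-03-20


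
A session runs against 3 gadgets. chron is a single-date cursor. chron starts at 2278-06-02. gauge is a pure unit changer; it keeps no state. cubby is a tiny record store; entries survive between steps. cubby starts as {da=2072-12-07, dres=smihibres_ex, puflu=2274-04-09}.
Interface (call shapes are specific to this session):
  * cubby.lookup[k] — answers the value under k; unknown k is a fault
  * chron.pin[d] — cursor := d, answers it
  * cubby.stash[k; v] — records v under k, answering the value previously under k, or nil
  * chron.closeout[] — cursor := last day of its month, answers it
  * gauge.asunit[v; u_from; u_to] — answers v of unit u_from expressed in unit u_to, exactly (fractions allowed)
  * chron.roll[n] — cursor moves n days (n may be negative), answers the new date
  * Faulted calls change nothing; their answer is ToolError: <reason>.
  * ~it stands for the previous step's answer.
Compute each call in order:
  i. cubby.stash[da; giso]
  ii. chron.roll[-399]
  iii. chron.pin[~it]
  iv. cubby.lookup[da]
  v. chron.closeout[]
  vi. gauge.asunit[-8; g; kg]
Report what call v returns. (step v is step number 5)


// 1. stash(k='da', v='giso') : 2072-12-07
// 2. roll(n='-399') : 2277-04-29
// 3. pin(d='~it') : 2277-04-29
// 4. lookup(k='da') : giso
// 5. closeout() : 2277-04-30
// 6. asunit(v='-8', u_from='g', u_to='kg') : -1/125

Answer: 2277-04-30


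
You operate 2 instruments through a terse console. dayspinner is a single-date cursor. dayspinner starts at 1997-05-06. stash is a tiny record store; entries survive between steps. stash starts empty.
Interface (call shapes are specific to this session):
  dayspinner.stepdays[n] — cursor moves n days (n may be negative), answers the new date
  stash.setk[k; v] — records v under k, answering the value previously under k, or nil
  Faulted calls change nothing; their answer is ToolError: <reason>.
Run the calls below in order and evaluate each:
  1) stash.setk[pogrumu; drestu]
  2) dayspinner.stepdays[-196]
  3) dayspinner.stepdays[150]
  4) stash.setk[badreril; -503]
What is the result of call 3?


>> stash.setk(pogrumu, drestu)
<< nil
>> dayspinner.stepdays(-196)
<< 1996-10-22
>> dayspinner.stepdays(150)
<< 1997-03-21
>> stash.setk(badreril, -503)
<< nil

Answer: 1997-03-21


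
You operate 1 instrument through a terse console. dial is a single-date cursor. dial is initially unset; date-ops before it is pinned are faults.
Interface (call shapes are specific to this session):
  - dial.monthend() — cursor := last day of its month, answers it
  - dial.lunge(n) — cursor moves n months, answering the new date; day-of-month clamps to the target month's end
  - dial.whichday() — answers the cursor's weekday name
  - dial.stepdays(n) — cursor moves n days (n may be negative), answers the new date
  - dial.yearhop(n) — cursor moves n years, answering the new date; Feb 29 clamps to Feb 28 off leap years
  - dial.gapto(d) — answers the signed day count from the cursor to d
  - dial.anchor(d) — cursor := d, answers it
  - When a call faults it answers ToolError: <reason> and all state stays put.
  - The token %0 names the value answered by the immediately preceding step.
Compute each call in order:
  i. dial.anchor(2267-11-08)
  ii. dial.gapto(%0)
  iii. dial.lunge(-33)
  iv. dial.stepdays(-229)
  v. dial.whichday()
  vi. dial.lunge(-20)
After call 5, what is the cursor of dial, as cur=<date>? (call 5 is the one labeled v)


Answer: cur=2264-06-24

Derivation:
I use dial.anchor with d: 2267-11-08, giving 2267-11-08.
Invoking dial.gapto with d: %0, — result: 0.
Using dial.lunge with n: -33, → 2265-02-08.
I invoke dial.stepdays with n: -229, — result: 2264-06-24.
I use dial.whichday(): Friday.
Invoking dial.lunge with n: -20: 2262-10-24.


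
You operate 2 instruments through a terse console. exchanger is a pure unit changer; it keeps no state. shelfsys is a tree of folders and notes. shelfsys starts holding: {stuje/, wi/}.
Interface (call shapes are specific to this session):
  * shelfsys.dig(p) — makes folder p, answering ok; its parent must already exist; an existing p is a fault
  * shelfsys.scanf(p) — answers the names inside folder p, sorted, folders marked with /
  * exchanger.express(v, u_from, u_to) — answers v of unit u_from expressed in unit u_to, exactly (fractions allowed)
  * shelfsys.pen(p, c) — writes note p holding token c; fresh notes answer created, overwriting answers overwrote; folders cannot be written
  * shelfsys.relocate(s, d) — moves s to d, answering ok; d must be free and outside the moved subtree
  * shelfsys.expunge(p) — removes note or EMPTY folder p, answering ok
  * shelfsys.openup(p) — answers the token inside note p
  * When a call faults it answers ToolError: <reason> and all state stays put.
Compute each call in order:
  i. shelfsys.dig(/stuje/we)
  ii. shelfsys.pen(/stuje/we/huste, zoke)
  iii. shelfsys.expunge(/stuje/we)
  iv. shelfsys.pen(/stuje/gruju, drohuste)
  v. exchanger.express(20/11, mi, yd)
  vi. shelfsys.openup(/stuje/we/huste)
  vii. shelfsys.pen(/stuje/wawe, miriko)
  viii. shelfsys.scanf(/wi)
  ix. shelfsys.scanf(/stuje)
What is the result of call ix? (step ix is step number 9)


Do: shelfsys.dig[p=/stuje/we]
See: ok
Do: shelfsys.pen[p=/stuje/we/huste; c=zoke]
See: created
Do: shelfsys.expunge[p=/stuje/we]
See: ToolError: not empty
Do: shelfsys.pen[p=/stuje/gruju; c=drohuste]
See: created
Do: exchanger.express[v=20/11; u_from=mi; u_to=yd]
See: 3200
Do: shelfsys.openup[p=/stuje/we/huste]
See: zoke
Do: shelfsys.pen[p=/stuje/wawe; c=miriko]
See: created
Do: shelfsys.scanf[p=/wi]
See: []
Do: shelfsys.scanf[p=/stuje]
See: [gruju, wawe, we/]

Answer: [gruju, wawe, we/]


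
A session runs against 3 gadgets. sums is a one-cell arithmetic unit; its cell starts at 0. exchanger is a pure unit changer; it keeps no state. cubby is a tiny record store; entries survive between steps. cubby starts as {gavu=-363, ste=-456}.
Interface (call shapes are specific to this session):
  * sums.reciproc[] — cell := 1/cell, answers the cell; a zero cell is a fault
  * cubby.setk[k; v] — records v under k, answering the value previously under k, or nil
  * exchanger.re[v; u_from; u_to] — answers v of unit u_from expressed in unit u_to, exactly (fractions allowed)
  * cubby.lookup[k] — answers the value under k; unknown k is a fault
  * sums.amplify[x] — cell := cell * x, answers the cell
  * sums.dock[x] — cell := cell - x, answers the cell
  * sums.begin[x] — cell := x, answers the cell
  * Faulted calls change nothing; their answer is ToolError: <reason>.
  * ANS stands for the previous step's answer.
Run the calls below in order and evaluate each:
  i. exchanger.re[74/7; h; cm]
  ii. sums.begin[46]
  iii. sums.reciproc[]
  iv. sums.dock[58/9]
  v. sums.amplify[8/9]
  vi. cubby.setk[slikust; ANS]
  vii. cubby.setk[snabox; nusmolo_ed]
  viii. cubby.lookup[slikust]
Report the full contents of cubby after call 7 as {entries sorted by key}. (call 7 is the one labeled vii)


Answer: {gavu=-363, slikust=-10636/1863, snabox=nusmolo_ed, ste=-456}

Derivation:
>> exchanger.re(v=74/7, u_from=h, u_to=cm)
<< ToolError: incompatible units
>> sums.begin(x=46)
<< 46
>> sums.reciproc()
<< 1/46
>> sums.dock(x=58/9)
<< -2659/414
>> sums.amplify(x=8/9)
<< -10636/1863
>> cubby.setk(k=slikust, v=ANS)
<< nil
>> cubby.setk(k=snabox, v=nusmolo_ed)
<< nil
>> cubby.lookup(k=slikust)
<< -10636/1863


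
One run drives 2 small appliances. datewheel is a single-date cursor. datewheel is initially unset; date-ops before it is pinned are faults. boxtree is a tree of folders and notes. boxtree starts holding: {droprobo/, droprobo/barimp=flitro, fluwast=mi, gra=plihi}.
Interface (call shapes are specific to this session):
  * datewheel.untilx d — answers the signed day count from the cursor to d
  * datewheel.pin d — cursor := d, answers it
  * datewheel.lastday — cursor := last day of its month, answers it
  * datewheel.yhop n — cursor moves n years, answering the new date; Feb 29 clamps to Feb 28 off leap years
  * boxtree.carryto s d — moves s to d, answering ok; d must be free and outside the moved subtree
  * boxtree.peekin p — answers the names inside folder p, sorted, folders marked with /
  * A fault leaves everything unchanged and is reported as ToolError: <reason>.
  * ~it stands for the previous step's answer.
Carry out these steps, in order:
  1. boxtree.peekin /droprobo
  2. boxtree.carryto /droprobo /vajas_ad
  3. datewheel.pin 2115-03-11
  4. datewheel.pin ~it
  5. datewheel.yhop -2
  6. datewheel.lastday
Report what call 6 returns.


Answer: 2113-03-31

Derivation:
-- 1. boxtree.peekin(p=/droprobo) -> [barimp]
-- 2. boxtree.carryto(s=/droprobo, d=/vajas_ad) -> ok
-- 3. datewheel.pin(d=2115-03-11) -> 2115-03-11
-- 4. datewheel.pin(d=~it) -> 2115-03-11
-- 5. datewheel.yhop(n=-2) -> 2113-03-11
-- 6. datewheel.lastday() -> 2113-03-31


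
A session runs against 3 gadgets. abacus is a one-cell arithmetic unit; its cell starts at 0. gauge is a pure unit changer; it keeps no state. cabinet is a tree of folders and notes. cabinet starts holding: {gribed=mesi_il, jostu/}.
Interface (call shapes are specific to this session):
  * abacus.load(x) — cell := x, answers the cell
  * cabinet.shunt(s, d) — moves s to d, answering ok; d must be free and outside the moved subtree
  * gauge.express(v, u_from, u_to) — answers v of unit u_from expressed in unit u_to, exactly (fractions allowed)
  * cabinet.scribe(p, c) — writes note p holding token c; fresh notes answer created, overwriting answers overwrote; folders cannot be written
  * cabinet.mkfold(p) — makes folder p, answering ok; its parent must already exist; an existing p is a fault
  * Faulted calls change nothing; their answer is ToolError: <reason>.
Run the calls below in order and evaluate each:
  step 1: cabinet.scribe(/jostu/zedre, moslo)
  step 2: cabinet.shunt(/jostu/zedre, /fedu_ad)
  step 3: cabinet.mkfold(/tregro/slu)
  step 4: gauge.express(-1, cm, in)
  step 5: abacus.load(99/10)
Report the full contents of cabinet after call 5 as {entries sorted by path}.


>> cabinet.scribe(p='/jostu/zedre', c='moslo')
<< created
>> cabinet.shunt(s='/jostu/zedre', d='/fedu_ad')
<< ok
>> cabinet.mkfold(p='/tregro/slu')
<< ToolError: no parent
>> gauge.express(v='-1', u_from='cm', u_to='in')
<< -50/127
>> abacus.load(x='99/10')
<< 99/10

Answer: {fedu_ad=moslo, gribed=mesi_il, jostu/}


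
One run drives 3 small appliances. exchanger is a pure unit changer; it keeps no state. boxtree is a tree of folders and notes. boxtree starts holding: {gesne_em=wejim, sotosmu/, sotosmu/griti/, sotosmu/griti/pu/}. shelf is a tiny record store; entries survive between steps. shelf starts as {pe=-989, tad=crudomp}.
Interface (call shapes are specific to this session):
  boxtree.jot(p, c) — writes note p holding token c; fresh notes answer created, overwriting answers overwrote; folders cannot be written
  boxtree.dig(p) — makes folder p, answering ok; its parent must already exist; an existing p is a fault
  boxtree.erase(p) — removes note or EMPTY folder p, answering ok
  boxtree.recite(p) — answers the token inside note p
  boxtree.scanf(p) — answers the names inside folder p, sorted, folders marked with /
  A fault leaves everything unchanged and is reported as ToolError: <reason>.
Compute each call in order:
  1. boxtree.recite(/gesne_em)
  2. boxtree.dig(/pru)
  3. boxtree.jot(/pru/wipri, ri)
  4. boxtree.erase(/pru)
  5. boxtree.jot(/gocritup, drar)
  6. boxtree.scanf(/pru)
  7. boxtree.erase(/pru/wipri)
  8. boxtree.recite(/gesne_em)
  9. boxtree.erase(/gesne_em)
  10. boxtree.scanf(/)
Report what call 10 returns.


Answer: [gocritup, pru/, sotosmu/]

Derivation:
// 1. recite(p=/gesne_em) : wejim
// 2. dig(p=/pru) : ok
// 3. jot(p=/pru/wipri, c=ri) : created
// 4. erase(p=/pru) : ToolError: not empty
// 5. jot(p=/gocritup, c=drar) : created
// 6. scanf(p=/pru) : [wipri]
// 7. erase(p=/pru/wipri) : ok
// 8. recite(p=/gesne_em) : wejim
// 9. erase(p=/gesne_em) : ok
// 10. scanf(p=/) : [gocritup, pru/, sotosmu/]


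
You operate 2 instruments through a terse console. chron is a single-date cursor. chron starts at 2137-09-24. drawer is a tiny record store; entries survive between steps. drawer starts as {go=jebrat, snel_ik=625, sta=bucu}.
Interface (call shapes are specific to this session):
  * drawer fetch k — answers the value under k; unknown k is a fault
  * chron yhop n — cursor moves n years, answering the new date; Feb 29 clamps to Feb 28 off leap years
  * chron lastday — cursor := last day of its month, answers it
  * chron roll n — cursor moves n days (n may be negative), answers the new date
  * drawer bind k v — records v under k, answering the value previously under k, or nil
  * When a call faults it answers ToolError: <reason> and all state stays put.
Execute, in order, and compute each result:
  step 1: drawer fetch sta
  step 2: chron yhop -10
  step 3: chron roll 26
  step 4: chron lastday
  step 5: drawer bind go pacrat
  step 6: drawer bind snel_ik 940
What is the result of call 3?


Answer: 2127-10-20

Derivation:
> drawer fetch k=sta
= bucu
> chron yhop n=-10
= 2127-09-24
> chron roll n=26
= 2127-10-20
> chron lastday
= 2127-10-31
> drawer bind k=go v=pacrat
= jebrat
> drawer bind k=snel_ik v=940
= 625


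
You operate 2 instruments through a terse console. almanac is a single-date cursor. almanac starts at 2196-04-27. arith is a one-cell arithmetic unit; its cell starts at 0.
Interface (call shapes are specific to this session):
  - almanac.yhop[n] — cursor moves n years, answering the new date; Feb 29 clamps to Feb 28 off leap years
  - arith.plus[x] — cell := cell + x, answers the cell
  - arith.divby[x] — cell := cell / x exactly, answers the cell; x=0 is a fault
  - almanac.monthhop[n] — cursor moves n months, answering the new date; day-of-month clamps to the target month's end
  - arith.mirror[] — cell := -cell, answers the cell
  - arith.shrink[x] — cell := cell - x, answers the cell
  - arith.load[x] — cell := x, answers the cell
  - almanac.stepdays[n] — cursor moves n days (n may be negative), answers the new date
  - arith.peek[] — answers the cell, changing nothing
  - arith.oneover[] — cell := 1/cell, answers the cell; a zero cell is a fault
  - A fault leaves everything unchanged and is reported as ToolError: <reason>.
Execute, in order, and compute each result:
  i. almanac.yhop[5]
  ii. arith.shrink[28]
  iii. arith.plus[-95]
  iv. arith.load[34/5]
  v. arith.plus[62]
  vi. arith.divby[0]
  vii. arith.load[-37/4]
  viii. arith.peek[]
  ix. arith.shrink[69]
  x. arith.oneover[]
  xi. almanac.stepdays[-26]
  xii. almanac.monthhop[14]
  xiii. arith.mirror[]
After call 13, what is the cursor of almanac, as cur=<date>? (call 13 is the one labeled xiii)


Answer: cur=2202-06-01

Derivation:
>>> yhop n→5
= 2201-04-27
>>> shrink x→28
= -28
>>> plus x→-95
= -123
>>> load x→34/5
= 34/5
>>> plus x→62
= 344/5
>>> divby x→0
= ToolError: division by zero
>>> load x→-37/4
= -37/4
>>> peek
= -37/4
>>> shrink x→69
= -313/4
>>> oneover
= -4/313
>>> stepdays n→-26
= 2201-04-01
>>> monthhop n→14
= 2202-06-01
>>> mirror
= 4/313


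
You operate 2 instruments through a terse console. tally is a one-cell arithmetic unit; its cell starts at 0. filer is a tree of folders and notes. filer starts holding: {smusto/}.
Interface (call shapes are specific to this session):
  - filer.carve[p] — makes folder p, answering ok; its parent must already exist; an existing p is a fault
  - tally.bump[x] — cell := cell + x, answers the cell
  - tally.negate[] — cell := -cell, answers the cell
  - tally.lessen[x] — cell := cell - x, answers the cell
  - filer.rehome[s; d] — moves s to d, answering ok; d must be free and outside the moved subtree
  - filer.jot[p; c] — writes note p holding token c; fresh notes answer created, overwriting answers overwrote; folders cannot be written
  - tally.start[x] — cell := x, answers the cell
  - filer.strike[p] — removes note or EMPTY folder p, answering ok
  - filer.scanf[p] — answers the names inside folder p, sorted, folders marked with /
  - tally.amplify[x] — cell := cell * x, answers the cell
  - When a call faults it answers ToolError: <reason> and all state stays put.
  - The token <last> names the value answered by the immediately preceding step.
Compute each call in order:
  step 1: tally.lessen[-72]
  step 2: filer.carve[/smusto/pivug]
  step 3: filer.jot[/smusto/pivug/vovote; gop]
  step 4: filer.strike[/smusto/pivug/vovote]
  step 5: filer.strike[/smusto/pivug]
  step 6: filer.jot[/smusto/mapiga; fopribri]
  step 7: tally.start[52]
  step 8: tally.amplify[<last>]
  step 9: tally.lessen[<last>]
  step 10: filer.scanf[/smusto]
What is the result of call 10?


Do: tally.lessen[x='-72']
See: 72
Do: filer.carve[p='/smusto/pivug']
See: ok
Do: filer.jot[p='/smusto/pivug/vovote'; c='gop']
See: created
Do: filer.strike[p='/smusto/pivug/vovote']
See: ok
Do: filer.strike[p='/smusto/pivug']
See: ok
Do: filer.jot[p='/smusto/mapiga'; c='fopribri']
See: created
Do: tally.start[x='52']
See: 52
Do: tally.amplify[x='<last>']
See: 2704
Do: tally.lessen[x='<last>']
See: 0
Do: filer.scanf[p='/smusto']
See: [mapiga]

Answer: [mapiga]


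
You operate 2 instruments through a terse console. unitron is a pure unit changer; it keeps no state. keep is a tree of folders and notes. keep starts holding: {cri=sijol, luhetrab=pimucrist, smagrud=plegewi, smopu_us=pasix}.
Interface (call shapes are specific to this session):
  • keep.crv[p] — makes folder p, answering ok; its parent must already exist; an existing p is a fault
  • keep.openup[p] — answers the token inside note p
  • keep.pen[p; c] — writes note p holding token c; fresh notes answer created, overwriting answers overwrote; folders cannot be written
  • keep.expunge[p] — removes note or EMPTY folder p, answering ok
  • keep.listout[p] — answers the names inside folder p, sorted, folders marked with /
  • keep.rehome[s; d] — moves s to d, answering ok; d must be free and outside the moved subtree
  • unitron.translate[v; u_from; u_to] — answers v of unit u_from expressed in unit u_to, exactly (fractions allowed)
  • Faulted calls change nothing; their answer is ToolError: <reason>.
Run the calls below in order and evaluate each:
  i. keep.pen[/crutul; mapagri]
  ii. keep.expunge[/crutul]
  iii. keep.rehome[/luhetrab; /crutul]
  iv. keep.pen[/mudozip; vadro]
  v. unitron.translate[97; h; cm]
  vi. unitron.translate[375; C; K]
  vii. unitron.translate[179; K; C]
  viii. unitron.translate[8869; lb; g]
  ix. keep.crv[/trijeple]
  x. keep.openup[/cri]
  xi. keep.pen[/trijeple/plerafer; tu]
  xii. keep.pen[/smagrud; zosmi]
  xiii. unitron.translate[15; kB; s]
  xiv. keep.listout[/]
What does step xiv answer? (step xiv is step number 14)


·→ pen(p→/crutul, c→mapagri)
·← created
·→ expunge(p→/crutul)
·← ok
·→ rehome(s→/luhetrab, d→/crutul)
·← ok
·→ pen(p→/mudozip, c→vadro)
·← created
·→ translate(v→97, u_from→h, u_to→cm)
·← ToolError: incompatible units
·→ translate(v→375, u_from→C, u_to→K)
·← 12963/20
·→ translate(v→179, u_from→K, u_to→C)
·← -1883/20
·→ translate(v→8869, u_from→lb, u_to→g)
·← 402291072953/100000
·→ crv(p→/trijeple)
·← ok
·→ openup(p→/cri)
·← sijol
·→ pen(p→/trijeple/plerafer, c→tu)
·← created
·→ pen(p→/smagrud, c→zosmi)
·← overwrote
·→ translate(v→15, u_from→kB, u_to→s)
·← ToolError: incompatible units
·→ listout(p→/)
·← [cri, crutul, mudozip, smagrud, smopu_us, trijeple/]

Answer: [cri, crutul, mudozip, smagrud, smopu_us, trijeple/]


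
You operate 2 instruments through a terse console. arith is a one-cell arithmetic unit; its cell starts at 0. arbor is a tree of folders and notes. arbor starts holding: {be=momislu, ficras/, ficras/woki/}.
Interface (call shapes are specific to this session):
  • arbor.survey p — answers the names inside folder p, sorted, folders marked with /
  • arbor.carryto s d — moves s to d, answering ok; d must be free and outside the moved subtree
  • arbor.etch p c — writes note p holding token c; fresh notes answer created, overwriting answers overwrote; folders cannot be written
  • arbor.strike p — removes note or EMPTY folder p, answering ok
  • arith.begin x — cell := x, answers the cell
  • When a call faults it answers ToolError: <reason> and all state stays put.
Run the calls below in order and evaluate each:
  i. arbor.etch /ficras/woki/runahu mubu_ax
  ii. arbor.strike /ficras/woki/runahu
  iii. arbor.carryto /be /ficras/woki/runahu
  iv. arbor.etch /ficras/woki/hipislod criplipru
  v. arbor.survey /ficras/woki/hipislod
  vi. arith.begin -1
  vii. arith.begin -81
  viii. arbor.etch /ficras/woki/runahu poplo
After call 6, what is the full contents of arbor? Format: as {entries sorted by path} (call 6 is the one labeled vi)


Answer: {ficras/, ficras/woki/, ficras/woki/hipislod=criplipru, ficras/woki/runahu=momislu}

Derivation:
I call arbor.etch with /ficras/woki/runahu, mubu_ax, — result: created.
Invoking arbor.strike with /ficras/woki/runahu, and observe ok.
Next I call arbor.carryto with /be, /ficras/woki/runahu, → ok.
Using arbor.etch with /ficras/woki/hipislod, criplipru, and get created.
Next I call arbor.survey with /ficras/woki/hipislod, which returns ToolError: not a directory.
Calling arith.begin with -1, and observe -1.
Using arith.begin with -81, and get -81.
I run arbor.etch with /ficras/woki/runahu, poplo, and see overwrote.


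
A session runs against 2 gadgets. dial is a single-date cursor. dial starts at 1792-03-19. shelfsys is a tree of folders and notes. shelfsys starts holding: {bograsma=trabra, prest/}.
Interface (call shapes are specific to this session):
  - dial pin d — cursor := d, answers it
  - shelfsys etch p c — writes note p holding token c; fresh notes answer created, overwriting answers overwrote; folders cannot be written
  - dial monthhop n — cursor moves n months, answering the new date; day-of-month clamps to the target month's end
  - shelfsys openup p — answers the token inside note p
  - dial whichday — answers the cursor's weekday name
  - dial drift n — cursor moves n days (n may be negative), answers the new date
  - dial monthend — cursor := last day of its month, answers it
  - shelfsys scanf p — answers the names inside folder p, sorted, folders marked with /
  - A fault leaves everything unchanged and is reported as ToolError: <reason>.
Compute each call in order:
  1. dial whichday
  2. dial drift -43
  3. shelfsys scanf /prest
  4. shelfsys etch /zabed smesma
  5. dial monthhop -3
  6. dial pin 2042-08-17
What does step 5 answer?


-- dial whichday() => Monday
-- dial drift(n→-43) => 1792-02-05
-- shelfsys scanf(p→/prest) => []
-- shelfsys etch(p→/zabed, c→smesma) => created
-- dial monthhop(n→-3) => 1791-11-05
-- dial pin(d→2042-08-17) => 2042-08-17

Answer: 1791-11-05


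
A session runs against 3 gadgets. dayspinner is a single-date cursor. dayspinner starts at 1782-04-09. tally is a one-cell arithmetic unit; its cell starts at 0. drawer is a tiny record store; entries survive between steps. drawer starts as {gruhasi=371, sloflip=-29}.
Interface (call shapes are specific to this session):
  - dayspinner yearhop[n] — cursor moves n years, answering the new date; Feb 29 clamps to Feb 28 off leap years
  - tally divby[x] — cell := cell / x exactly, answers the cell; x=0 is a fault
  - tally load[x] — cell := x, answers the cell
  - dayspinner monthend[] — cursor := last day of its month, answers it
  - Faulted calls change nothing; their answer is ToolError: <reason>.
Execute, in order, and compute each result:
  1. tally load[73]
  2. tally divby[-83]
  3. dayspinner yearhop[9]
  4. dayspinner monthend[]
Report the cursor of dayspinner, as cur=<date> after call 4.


·→ tally load(x→73)
·← 73
·→ tally divby(x→-83)
·← -73/83
·→ dayspinner yearhop(n→9)
·← 1791-04-09
·→ dayspinner monthend()
·← 1791-04-30

Answer: cur=1791-04-30


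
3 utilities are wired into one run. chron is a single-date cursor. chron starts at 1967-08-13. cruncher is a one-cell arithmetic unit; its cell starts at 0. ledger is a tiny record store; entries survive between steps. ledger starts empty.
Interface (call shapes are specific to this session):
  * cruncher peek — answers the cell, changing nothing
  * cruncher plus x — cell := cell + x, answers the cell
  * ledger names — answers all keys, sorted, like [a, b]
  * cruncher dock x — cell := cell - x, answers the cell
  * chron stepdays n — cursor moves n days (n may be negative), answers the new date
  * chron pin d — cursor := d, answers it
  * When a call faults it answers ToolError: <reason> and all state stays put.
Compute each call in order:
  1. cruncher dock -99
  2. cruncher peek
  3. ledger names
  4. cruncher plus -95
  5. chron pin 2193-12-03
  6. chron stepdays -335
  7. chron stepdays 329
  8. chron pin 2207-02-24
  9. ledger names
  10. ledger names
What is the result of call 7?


% 1. cruncher dock(x='-99') -> 99
% 2. cruncher peek() -> 99
% 3. ledger names() -> []
% 4. cruncher plus(x='-95') -> 4
% 5. chron pin(d='2193-12-03') -> 2193-12-03
% 6. chron stepdays(n='-335') -> 2193-01-02
% 7. chron stepdays(n='329') -> 2193-11-27
% 8. chron pin(d='2207-02-24') -> 2207-02-24
% 9. ledger names() -> []
% 10. ledger names() -> []

Answer: 2193-11-27


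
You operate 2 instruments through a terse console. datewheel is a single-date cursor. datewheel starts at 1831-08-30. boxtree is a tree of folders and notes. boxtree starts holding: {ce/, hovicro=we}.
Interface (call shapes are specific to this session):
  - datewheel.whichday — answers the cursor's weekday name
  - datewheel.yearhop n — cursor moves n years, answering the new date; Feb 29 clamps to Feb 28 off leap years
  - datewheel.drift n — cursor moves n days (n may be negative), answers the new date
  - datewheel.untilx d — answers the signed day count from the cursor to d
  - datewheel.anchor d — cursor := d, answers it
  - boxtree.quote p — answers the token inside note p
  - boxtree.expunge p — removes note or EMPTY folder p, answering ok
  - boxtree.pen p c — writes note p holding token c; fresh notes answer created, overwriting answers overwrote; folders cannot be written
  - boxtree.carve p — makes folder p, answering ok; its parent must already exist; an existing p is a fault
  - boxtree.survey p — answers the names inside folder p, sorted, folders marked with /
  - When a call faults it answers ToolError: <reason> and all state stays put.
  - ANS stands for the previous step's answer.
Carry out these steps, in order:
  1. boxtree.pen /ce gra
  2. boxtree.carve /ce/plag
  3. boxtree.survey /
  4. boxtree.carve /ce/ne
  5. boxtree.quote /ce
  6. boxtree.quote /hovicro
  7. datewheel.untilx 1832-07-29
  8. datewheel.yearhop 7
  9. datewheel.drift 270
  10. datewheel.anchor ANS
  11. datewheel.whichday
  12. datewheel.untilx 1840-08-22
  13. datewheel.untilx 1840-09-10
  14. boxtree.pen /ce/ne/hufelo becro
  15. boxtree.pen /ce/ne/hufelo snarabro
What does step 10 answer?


Answer: 1839-05-27

Derivation:
Step: pen[p: /ce; c: gra]
Result: ToolError: is a directory
Step: carve[p: /ce/plag]
Result: ok
Step: survey[p: /]
Result: [ce/, hovicro]
Step: carve[p: /ce/ne]
Result: ok
Step: quote[p: /ce]
Result: ToolError: is a directory
Step: quote[p: /hovicro]
Result: we
Step: untilx[d: 1832-07-29]
Result: 334
Step: yearhop[n: 7]
Result: 1838-08-30
Step: drift[n: 270]
Result: 1839-05-27
Step: anchor[d: ANS]
Result: 1839-05-27
Step: whichday[]
Result: Monday
Step: untilx[d: 1840-08-22]
Result: 453
Step: untilx[d: 1840-09-10]
Result: 472
Step: pen[p: /ce/ne/hufelo; c: becro]
Result: created
Step: pen[p: /ce/ne/hufelo; c: snarabro]
Result: overwrote


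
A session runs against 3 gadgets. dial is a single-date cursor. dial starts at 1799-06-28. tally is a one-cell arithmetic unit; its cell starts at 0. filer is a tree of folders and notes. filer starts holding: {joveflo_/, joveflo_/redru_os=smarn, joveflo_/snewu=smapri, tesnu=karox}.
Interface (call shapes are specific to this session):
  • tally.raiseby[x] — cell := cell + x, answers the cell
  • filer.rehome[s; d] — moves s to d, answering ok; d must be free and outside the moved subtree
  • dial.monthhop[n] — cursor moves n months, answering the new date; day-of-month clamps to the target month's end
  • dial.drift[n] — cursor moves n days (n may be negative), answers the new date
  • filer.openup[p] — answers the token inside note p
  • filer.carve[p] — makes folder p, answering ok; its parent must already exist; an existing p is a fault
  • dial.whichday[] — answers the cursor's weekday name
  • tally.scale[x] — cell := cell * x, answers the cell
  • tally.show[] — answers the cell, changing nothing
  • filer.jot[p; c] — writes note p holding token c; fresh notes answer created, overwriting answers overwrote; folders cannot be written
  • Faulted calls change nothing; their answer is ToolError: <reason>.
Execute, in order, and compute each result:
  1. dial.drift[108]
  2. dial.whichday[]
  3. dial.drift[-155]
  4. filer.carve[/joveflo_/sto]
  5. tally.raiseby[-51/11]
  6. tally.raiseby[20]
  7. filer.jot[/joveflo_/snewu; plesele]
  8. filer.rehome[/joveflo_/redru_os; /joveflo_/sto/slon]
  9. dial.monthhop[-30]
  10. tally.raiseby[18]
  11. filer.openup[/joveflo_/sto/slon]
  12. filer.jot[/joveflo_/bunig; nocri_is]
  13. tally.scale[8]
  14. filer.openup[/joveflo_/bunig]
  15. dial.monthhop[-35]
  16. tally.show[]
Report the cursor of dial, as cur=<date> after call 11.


-- 1. dial.drift(108) ~> 1799-10-14
-- 2. dial.whichday() ~> Monday
-- 3. dial.drift(-155) ~> 1799-05-12
-- 4. filer.carve(/joveflo_/sto) ~> ok
-- 5. tally.raiseby(-51/11) ~> -51/11
-- 6. tally.raiseby(20) ~> 169/11
-- 7. filer.jot(/joveflo_/snewu, plesele) ~> overwrote
-- 8. filer.rehome(/joveflo_/redru_os, /joveflo_/sto/slon) ~> ok
-- 9. dial.monthhop(-30) ~> 1796-11-12
-- 10. tally.raiseby(18) ~> 367/11
-- 11. filer.openup(/joveflo_/sto/slon) ~> smarn
-- 12. filer.jot(/joveflo_/bunig, nocri_is) ~> created
-- 13. tally.scale(8) ~> 2936/11
-- 14. filer.openup(/joveflo_/bunig) ~> nocri_is
-- 15. dial.monthhop(-35) ~> 1793-12-12
-- 16. tally.show() ~> 2936/11

Answer: cur=1796-11-12


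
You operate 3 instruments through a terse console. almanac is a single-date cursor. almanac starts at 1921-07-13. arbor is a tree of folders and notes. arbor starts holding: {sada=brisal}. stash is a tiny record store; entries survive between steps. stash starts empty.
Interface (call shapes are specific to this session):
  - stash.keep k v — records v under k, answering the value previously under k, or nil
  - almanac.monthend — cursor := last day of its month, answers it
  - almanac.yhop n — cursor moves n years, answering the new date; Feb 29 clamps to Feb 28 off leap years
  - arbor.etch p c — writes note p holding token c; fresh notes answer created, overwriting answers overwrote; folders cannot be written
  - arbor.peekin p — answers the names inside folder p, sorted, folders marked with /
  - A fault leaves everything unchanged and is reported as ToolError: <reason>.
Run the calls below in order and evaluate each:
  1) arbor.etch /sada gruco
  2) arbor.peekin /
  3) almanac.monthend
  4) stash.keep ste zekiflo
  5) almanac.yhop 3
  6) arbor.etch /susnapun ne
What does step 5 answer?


! etch(p: /sada, c: gruco) == overwrote
! peekin(p: /) == [sada]
! monthend() == 1921-07-31
! keep(k: ste, v: zekiflo) == nil
! yhop(n: 3) == 1924-07-31
! etch(p: /susnapun, c: ne) == created

Answer: 1924-07-31


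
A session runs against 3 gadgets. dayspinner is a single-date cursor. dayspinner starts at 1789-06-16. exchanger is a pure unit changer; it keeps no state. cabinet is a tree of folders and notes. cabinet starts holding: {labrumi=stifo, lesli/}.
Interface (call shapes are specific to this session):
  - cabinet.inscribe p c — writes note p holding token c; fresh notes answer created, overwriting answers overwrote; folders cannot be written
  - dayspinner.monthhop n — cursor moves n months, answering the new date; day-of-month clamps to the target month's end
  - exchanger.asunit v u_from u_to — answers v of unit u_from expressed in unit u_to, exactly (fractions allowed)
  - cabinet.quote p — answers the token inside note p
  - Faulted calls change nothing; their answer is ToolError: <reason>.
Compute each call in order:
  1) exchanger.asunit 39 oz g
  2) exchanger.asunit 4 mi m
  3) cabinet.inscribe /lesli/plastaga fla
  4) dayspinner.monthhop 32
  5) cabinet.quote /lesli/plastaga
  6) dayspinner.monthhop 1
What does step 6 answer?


==> asunit(v: 39, u_from: oz, u_to: g)
<== 1769010243/1600000
==> asunit(v: 4, u_from: mi, u_to: m)
<== 804672/125
==> inscribe(p: /lesli/plastaga, c: fla)
<== created
==> monthhop(n: 32)
<== 1792-02-16
==> quote(p: /lesli/plastaga)
<== fla
==> monthhop(n: 1)
<== 1792-03-16

Answer: 1792-03-16


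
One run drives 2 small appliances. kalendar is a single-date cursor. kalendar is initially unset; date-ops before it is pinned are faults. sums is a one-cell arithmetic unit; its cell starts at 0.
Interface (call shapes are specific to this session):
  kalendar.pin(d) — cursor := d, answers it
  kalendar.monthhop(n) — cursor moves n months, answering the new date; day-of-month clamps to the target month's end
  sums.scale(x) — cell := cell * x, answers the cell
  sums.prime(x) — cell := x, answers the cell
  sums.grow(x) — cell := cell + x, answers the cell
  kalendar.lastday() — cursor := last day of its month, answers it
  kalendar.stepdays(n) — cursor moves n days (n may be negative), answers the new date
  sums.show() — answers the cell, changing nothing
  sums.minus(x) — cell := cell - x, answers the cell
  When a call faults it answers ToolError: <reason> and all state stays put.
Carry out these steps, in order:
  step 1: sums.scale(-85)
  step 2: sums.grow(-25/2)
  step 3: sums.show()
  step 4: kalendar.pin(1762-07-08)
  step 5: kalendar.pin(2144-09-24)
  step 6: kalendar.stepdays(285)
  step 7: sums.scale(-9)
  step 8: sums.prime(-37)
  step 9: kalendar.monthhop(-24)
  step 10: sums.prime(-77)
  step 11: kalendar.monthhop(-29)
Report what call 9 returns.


~$ scale x=-85
= 0
~$ grow x=-25/2
= -25/2
~$ show
= -25/2
~$ pin d=1762-07-08
= 1762-07-08
~$ pin d=2144-09-24
= 2144-09-24
~$ stepdays n=285
= 2145-07-06
~$ scale x=-9
= 225/2
~$ prime x=-37
= -37
~$ monthhop n=-24
= 2143-07-06
~$ prime x=-77
= -77
~$ monthhop n=-29
= 2141-02-06

Answer: 2143-07-06


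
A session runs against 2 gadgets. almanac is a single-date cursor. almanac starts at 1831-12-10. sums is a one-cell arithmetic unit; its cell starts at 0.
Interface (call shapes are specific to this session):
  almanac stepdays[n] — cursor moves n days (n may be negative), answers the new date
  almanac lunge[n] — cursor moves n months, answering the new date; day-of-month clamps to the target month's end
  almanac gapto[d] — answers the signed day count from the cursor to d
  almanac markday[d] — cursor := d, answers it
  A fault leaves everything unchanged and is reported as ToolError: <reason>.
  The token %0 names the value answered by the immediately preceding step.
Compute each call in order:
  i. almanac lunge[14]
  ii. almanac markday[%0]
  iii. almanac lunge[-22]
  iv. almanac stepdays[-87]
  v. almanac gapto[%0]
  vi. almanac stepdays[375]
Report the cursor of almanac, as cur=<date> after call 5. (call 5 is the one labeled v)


;; 1. almanac lunge(n=14) => 1833-02-10
;; 2. almanac markday(d=%0) => 1833-02-10
;; 3. almanac lunge(n=-22) => 1831-04-10
;; 4. almanac stepdays(n=-87) => 1831-01-13
;; 5. almanac gapto(d=%0) => 0
;; 6. almanac stepdays(n=375) => 1832-01-23

Answer: cur=1831-01-13


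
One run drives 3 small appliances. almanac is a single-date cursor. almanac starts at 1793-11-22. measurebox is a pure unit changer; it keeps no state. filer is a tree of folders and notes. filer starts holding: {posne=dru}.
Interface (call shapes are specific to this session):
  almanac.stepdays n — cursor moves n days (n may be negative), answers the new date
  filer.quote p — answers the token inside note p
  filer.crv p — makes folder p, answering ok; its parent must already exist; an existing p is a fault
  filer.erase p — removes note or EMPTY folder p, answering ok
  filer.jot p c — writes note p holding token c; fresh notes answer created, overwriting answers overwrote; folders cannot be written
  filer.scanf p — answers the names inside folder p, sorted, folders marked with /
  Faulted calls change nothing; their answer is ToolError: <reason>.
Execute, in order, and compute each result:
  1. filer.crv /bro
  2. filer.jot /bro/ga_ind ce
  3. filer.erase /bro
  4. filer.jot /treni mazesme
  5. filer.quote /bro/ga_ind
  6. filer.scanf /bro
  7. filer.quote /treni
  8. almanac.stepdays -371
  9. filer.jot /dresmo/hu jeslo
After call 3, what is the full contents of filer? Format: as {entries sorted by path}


Answer: {bro/, bro/ga_ind=ce, posne=dru}

Derivation:
==> filer.crv(/bro)
<== ok
==> filer.jot(/bro/ga_ind, ce)
<== created
==> filer.erase(/bro)
<== ToolError: not empty
==> filer.jot(/treni, mazesme)
<== created
==> filer.quote(/bro/ga_ind)
<== ce
==> filer.scanf(/bro)
<== [ga_ind]
==> filer.quote(/treni)
<== mazesme
==> almanac.stepdays(-371)
<== 1792-11-16
==> filer.jot(/dresmo/hu, jeslo)
<== ToolError: no parent


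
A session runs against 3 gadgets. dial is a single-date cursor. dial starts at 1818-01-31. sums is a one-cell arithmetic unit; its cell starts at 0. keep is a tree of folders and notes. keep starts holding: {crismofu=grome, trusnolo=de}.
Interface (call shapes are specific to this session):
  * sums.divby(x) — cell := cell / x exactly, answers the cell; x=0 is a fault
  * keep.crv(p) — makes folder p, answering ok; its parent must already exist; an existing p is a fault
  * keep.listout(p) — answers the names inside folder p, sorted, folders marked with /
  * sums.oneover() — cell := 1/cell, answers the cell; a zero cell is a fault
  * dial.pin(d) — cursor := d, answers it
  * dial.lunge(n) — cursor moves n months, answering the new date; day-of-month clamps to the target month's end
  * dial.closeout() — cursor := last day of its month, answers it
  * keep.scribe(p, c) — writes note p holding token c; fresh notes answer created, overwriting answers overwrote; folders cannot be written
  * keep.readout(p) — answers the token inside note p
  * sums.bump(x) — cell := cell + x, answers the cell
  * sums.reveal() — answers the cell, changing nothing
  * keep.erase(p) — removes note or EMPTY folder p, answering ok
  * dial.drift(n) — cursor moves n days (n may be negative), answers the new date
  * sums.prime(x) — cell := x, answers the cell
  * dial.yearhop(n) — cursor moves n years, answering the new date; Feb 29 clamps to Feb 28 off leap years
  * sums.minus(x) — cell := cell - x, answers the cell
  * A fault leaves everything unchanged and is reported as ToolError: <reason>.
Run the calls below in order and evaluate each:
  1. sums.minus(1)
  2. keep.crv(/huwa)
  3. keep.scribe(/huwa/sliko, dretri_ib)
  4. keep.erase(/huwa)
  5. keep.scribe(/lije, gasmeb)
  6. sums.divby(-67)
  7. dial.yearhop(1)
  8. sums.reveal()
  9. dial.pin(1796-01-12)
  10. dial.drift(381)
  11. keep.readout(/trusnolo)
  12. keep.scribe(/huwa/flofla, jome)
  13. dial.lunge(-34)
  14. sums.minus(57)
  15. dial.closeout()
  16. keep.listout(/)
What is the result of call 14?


Answer: -3818/67

Derivation:
> sums.minus 1
  -1
> keep.crv /huwa
  ok
> keep.scribe /huwa/sliko dretri_ib
  created
> keep.erase /huwa
  ToolError: not empty
> keep.scribe /lije gasmeb
  created
> sums.divby -67
  1/67
> dial.yearhop 1
  1819-01-31
> sums.reveal
  1/67
> dial.pin 1796-01-12
  1796-01-12
> dial.drift 381
  1797-01-27
> keep.readout /trusnolo
  de
> keep.scribe /huwa/flofla jome
  created
> dial.lunge -34
  1794-03-27
> sums.minus 57
  -3818/67
> dial.closeout
  1794-03-31
> keep.listout /
  [crismofu, huwa/, lije, trusnolo]
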